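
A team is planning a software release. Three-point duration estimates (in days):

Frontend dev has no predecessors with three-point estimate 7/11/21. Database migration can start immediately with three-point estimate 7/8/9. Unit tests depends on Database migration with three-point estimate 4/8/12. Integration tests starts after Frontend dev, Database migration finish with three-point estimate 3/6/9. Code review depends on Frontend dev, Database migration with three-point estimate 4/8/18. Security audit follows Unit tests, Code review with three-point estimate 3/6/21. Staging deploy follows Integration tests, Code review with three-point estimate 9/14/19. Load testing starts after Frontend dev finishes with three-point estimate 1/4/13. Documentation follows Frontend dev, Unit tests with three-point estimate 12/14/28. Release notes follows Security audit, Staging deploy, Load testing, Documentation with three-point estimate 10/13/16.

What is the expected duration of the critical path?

te_Frontend dev = (7 + 4·11 + 21)/6 = 72/6 = 12
te_Database migration = (7 + 4·8 + 9)/6 = 48/6 = 8
te_Unit tests = (4 + 4·8 + 12)/6 = 48/6 = 8
te_Integration tests = (3 + 4·6 + 9)/6 = 36/6 = 6
te_Code review = (4 + 4·8 + 18)/6 = 54/6 = 9
te_Security audit = (3 + 4·6 + 21)/6 = 48/6 = 8
te_Staging deploy = (9 + 4·14 + 19)/6 = 84/6 = 14
te_Load testing = (1 + 4·4 + 13)/6 = 30/6 = 5
te_Documentation = (12 + 4·14 + 28)/6 = 96/6 = 16
te_Release notes = (10 + 4·13 + 16)/6 = 78/6 = 13

Forward pass:
ES_Frontend dev = 0; EF_Frontend dev = 12
ES_Database migration = 0; EF_Database migration = 8
ES_Unit tests = 8; EF_Unit tests = 8+8 = 16
ES_Integration tests = max(EF_Frontend dev=12, EF_Database migration=8) = 12; EF_Integration tests = 12+6 = 18
ES_Code review = max(EF_Frontend dev=12, EF_Database migration=8) = 12; EF_Code review = 12+9 = 21
ES_Security audit = max(EF_Unit tests=16, EF_Code review=21) = 21; EF_Security audit = 21+8 = 29
ES_Staging deploy = max(EF_Integration tests=18, EF_Code review=21) = 21; EF_Staging deploy = 21+14 = 35
ES_Load testing = 12; EF_Load testing = 12+5 = 17
ES_Documentation = max(EF_Frontend dev=12, EF_Unit tests=16) = 16; EF_Documentation = 16+16 = 32
ES_Release notes = max(EF_Security audit=29, EF_Staging deploy=35, EF_Load testing=17, EF_Documentation=32) = 35; EF_Release notes = 35+13 = 48
Expected project duration μ = 48 days. Critical path: Frontend dev → Code review → Staging deploy → Release notes.

48 days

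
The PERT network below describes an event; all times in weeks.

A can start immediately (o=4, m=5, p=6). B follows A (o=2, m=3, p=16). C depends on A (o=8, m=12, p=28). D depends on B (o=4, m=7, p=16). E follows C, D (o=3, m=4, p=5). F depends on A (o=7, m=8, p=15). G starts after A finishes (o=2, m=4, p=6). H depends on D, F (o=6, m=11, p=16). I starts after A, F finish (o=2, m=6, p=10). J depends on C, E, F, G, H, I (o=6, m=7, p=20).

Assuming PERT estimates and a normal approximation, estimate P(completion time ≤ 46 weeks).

te_A = (4 + 4·5 + 6)/6 = 30/6 = 5; σ²_A = ((6−4)/6)² = 0.111
te_B = (2 + 4·3 + 16)/6 = 30/6 = 5; σ²_B = ((16−2)/6)² = 5.444
te_C = (8 + 4·12 + 28)/6 = 84/6 = 14; σ²_C = ((28−8)/6)² = 11.111
te_D = (4 + 4·7 + 16)/6 = 48/6 = 8; σ²_D = ((16−4)/6)² = 4.000
te_E = (3 + 4·4 + 5)/6 = 24/6 = 4; σ²_E = ((5−3)/6)² = 0.111
te_F = (7 + 4·8 + 15)/6 = 54/6 = 9; σ²_F = ((15−7)/6)² = 1.778
te_G = (2 + 4·4 + 6)/6 = 24/6 = 4; σ²_G = ((6−2)/6)² = 0.444
te_H = (6 + 4·11 + 16)/6 = 66/6 = 11; σ²_H = ((16−6)/6)² = 2.778
te_I = (2 + 4·6 + 10)/6 = 36/6 = 6; σ²_I = ((10−2)/6)² = 1.778
te_J = (6 + 4·7 + 20)/6 = 54/6 = 9; σ²_J = ((20−6)/6)² = 5.444

Forward pass:
ES_A = 0; EF_A = 5
ES_B = 5; EF_B = 5+5 = 10
ES_C = 5; EF_C = 5+14 = 19
ES_D = 10; EF_D = 10+8 = 18
ES_E = max(EF_C=19, EF_D=18) = 19; EF_E = 19+4 = 23
ES_F = 5; EF_F = 5+9 = 14
ES_G = 5; EF_G = 5+4 = 9
ES_H = max(EF_D=18, EF_F=14) = 18; EF_H = 18+11 = 29
ES_I = max(EF_A=5, EF_F=14) = 14; EF_I = 14+6 = 20
ES_J = max(EF_C=19, EF_E=23, EF_F=14, EF_G=9, EF_H=29, EF_I=20) = 29; EF_J = 29+9 = 38
Expected project duration μ = 38 weeks. Critical path: A → B → D → H → J.

Variance along critical path = 0.111 + 5.444 + 4.000 + 2.778 + 5.444 = 17.778; σ = √17.778 = 4.216 weeks.
Z = (46 − 38) / 4.216 = 1.897
P(T ≤ 46) = Φ(1.897) ≈ 0.971

0.971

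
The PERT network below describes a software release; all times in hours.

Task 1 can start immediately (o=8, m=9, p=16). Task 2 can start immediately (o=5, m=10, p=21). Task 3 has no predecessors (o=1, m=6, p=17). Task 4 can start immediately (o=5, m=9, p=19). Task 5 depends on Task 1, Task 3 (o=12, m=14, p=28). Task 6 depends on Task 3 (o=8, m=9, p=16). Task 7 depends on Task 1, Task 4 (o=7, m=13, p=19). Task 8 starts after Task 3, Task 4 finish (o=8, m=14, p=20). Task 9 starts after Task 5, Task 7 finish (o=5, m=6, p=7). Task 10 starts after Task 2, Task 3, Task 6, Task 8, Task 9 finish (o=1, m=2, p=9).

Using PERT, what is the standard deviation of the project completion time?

3.28 hours

te_Task 1 = (8 + 4·9 + 16)/6 = 60/6 = 10; σ²_Task 1 = ((16−8)/6)² = 1.778
te_Task 2 = (5 + 4·10 + 21)/6 = 66/6 = 11; σ²_Task 2 = ((21−5)/6)² = 7.111
te_Task 3 = (1 + 4·6 + 17)/6 = 42/6 = 7; σ²_Task 3 = ((17−1)/6)² = 7.111
te_Task 4 = (5 + 4·9 + 19)/6 = 60/6 = 10; σ²_Task 4 = ((19−5)/6)² = 5.444
te_Task 5 = (12 + 4·14 + 28)/6 = 96/6 = 16; σ²_Task 5 = ((28−12)/6)² = 7.111
te_Task 6 = (8 + 4·9 + 16)/6 = 60/6 = 10; σ²_Task 6 = ((16−8)/6)² = 1.778
te_Task 7 = (7 + 4·13 + 19)/6 = 78/6 = 13; σ²_Task 7 = ((19−7)/6)² = 4.000
te_Task 8 = (8 + 4·14 + 20)/6 = 84/6 = 14; σ²_Task 8 = ((20−8)/6)² = 4.000
te_Task 9 = (5 + 4·6 + 7)/6 = 36/6 = 6; σ²_Task 9 = ((7−5)/6)² = 0.111
te_Task 10 = (1 + 4·2 + 9)/6 = 18/6 = 3; σ²_Task 10 = ((9−1)/6)² = 1.778

Forward pass:
ES_Task 1 = 0; EF_Task 1 = 10
ES_Task 2 = 0; EF_Task 2 = 11
ES_Task 3 = 0; EF_Task 3 = 7
ES_Task 4 = 0; EF_Task 4 = 10
ES_Task 5 = max(EF_Task 1=10, EF_Task 3=7) = 10; EF_Task 5 = 10+16 = 26
ES_Task 6 = 7; EF_Task 6 = 7+10 = 17
ES_Task 7 = max(EF_Task 1=10, EF_Task 4=10) = 10; EF_Task 7 = 10+13 = 23
ES_Task 8 = max(EF_Task 3=7, EF_Task 4=10) = 10; EF_Task 8 = 10+14 = 24
ES_Task 9 = max(EF_Task 5=26, EF_Task 7=23) = 26; EF_Task 9 = 26+6 = 32
ES_Task 10 = max(EF_Task 2=11, EF_Task 3=7, EF_Task 6=17, EF_Task 8=24, EF_Task 9=32) = 32; EF_Task 10 = 32+3 = 35
Expected project duration μ = 35 hours. Critical path: Task 1 → Task 5 → Task 9 → Task 10.

Variance along critical path = 1.778 + 7.111 + 0.111 + 1.778 = 10.778
σ = √10.778 = 3.283 hours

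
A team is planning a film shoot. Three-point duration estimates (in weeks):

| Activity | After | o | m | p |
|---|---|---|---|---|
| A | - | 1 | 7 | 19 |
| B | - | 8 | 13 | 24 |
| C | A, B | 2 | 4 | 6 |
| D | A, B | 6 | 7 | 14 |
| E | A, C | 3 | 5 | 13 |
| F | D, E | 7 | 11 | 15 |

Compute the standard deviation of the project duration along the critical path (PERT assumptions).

3.48 weeks

te_A = (1 + 4·7 + 19)/6 = 48/6 = 8; σ²_A = ((19−1)/6)² = 9.000
te_B = (8 + 4·13 + 24)/6 = 84/6 = 14; σ²_B = ((24−8)/6)² = 7.111
te_C = (2 + 4·4 + 6)/6 = 24/6 = 4; σ²_C = ((6−2)/6)² = 0.444
te_D = (6 + 4·7 + 14)/6 = 48/6 = 8; σ²_D = ((14−6)/6)² = 1.778
te_E = (3 + 4·5 + 13)/6 = 36/6 = 6; σ²_E = ((13−3)/6)² = 2.778
te_F = (7 + 4·11 + 15)/6 = 66/6 = 11; σ²_F = ((15−7)/6)² = 1.778

Forward pass:
ES_A = 0; EF_A = 8
ES_B = 0; EF_B = 14
ES_C = max(EF_A=8, EF_B=14) = 14; EF_C = 14+4 = 18
ES_D = max(EF_A=8, EF_B=14) = 14; EF_D = 14+8 = 22
ES_E = max(EF_A=8, EF_C=18) = 18; EF_E = 18+6 = 24
ES_F = max(EF_D=22, EF_E=24) = 24; EF_F = 24+11 = 35
Expected project duration μ = 35 weeks. Critical path: B → C → E → F.

Variance along critical path = 7.111 + 0.444 + 2.778 + 1.778 = 12.111
σ = √12.111 = 3.480 weeks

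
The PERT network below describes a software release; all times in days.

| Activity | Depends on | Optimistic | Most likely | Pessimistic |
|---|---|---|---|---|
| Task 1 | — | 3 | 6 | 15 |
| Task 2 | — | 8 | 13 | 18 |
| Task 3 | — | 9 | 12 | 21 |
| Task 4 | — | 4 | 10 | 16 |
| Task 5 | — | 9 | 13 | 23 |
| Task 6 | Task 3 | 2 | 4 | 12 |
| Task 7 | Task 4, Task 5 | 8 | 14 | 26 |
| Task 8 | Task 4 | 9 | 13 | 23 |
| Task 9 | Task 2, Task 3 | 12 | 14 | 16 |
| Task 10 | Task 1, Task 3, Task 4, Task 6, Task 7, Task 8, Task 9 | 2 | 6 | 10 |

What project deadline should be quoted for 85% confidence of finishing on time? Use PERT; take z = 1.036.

te_Task 1 = (3 + 4·6 + 15)/6 = 42/6 = 7; σ²_Task 1 = ((15−3)/6)² = 4.000
te_Task 2 = (8 + 4·13 + 18)/6 = 78/6 = 13; σ²_Task 2 = ((18−8)/6)² = 2.778
te_Task 3 = (9 + 4·12 + 21)/6 = 78/6 = 13; σ²_Task 3 = ((21−9)/6)² = 4.000
te_Task 4 = (4 + 4·10 + 16)/6 = 60/6 = 10; σ²_Task 4 = ((16−4)/6)² = 4.000
te_Task 5 = (9 + 4·13 + 23)/6 = 84/6 = 14; σ²_Task 5 = ((23−9)/6)² = 5.444
te_Task 6 = (2 + 4·4 + 12)/6 = 30/6 = 5; σ²_Task 6 = ((12−2)/6)² = 2.778
te_Task 7 = (8 + 4·14 + 26)/6 = 90/6 = 15; σ²_Task 7 = ((26−8)/6)² = 9.000
te_Task 8 = (9 + 4·13 + 23)/6 = 84/6 = 14; σ²_Task 8 = ((23−9)/6)² = 5.444
te_Task 9 = (12 + 4·14 + 16)/6 = 84/6 = 14; σ²_Task 9 = ((16−12)/6)² = 0.444
te_Task 10 = (2 + 4·6 + 10)/6 = 36/6 = 6; σ²_Task 10 = ((10−2)/6)² = 1.778

Forward pass:
ES_Task 1 = 0; EF_Task 1 = 7
ES_Task 2 = 0; EF_Task 2 = 13
ES_Task 3 = 0; EF_Task 3 = 13
ES_Task 4 = 0; EF_Task 4 = 10
ES_Task 5 = 0; EF_Task 5 = 14
ES_Task 6 = 13; EF_Task 6 = 13+5 = 18
ES_Task 7 = max(EF_Task 4=10, EF_Task 5=14) = 14; EF_Task 7 = 14+15 = 29
ES_Task 8 = 10; EF_Task 8 = 10+14 = 24
ES_Task 9 = max(EF_Task 2=13, EF_Task 3=13) = 13; EF_Task 9 = 13+14 = 27
ES_Task 10 = max(EF_Task 1=7, EF_Task 3=13, EF_Task 4=10, EF_Task 6=18, EF_Task 7=29, EF_Task 8=24, EF_Task 9=27) = 29; EF_Task 10 = 29+6 = 35
Expected project duration μ = 35 days. Critical path: Task 5 → Task 7 → Task 10.

Variance along critical path = 5.444 + 9.000 + 1.778 = 16.222; σ = 4.028 days.
D = μ + z·σ = 35 + 1.036·4.028 = 39.2 days

39.2 days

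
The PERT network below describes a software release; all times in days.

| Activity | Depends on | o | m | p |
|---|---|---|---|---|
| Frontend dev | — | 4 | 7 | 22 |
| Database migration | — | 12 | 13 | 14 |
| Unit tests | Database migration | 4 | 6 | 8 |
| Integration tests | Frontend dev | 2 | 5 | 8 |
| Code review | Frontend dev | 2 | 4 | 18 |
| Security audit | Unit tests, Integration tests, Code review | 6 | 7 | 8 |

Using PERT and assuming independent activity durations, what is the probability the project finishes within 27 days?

te_Frontend dev = (4 + 4·7 + 22)/6 = 54/6 = 9; σ²_Frontend dev = ((22−4)/6)² = 9.000
te_Database migration = (12 + 4·13 + 14)/6 = 78/6 = 13; σ²_Database migration = ((14−12)/6)² = 0.111
te_Unit tests = (4 + 4·6 + 8)/6 = 36/6 = 6; σ²_Unit tests = ((8−4)/6)² = 0.444
te_Integration tests = (2 + 4·5 + 8)/6 = 30/6 = 5; σ²_Integration tests = ((8−2)/6)² = 1.000
te_Code review = (2 + 4·4 + 18)/6 = 36/6 = 6; σ²_Code review = ((18−2)/6)² = 7.111
te_Security audit = (6 + 4·7 + 8)/6 = 42/6 = 7; σ²_Security audit = ((8−6)/6)² = 0.111

Forward pass:
ES_Frontend dev = 0; EF_Frontend dev = 9
ES_Database migration = 0; EF_Database migration = 13
ES_Unit tests = 13; EF_Unit tests = 13+6 = 19
ES_Integration tests = 9; EF_Integration tests = 9+5 = 14
ES_Code review = 9; EF_Code review = 9+6 = 15
ES_Security audit = max(EF_Unit tests=19, EF_Integration tests=14, EF_Code review=15) = 19; EF_Security audit = 19+7 = 26
Expected project duration μ = 26 days. Critical path: Database migration → Unit tests → Security audit.

Variance along critical path = 0.111 + 0.444 + 0.111 = 0.667; σ = √0.667 = 0.816 days.
Z = (27 − 26) / 0.816 = 1.225
P(T ≤ 27) = Φ(1.225) ≈ 0.890

0.890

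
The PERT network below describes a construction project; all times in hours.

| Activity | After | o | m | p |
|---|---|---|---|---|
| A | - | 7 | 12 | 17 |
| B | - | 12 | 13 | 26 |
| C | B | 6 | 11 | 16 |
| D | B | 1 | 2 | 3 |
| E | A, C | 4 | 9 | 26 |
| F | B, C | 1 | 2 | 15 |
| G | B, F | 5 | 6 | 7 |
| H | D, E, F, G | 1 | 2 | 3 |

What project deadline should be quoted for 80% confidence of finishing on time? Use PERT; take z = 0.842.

te_A = (7 + 4·12 + 17)/6 = 72/6 = 12; σ²_A = ((17−7)/6)² = 2.778
te_B = (12 + 4·13 + 26)/6 = 90/6 = 15; σ²_B = ((26−12)/6)² = 5.444
te_C = (6 + 4·11 + 16)/6 = 66/6 = 11; σ²_C = ((16−6)/6)² = 2.778
te_D = (1 + 4·2 + 3)/6 = 12/6 = 2; σ²_D = ((3−1)/6)² = 0.111
te_E = (4 + 4·9 + 26)/6 = 66/6 = 11; σ²_E = ((26−4)/6)² = 13.444
te_F = (1 + 4·2 + 15)/6 = 24/6 = 4; σ²_F = ((15−1)/6)² = 5.444
te_G = (5 + 4·6 + 7)/6 = 36/6 = 6; σ²_G = ((7−5)/6)² = 0.111
te_H = (1 + 4·2 + 3)/6 = 12/6 = 2; σ²_H = ((3−1)/6)² = 0.111

Forward pass:
ES_A = 0; EF_A = 12
ES_B = 0; EF_B = 15
ES_C = 15; EF_C = 15+11 = 26
ES_D = 15; EF_D = 15+2 = 17
ES_E = max(EF_A=12, EF_C=26) = 26; EF_E = 26+11 = 37
ES_F = max(EF_B=15, EF_C=26) = 26; EF_F = 26+4 = 30
ES_G = max(EF_B=15, EF_F=30) = 30; EF_G = 30+6 = 36
ES_H = max(EF_D=17, EF_E=37, EF_F=30, EF_G=36) = 37; EF_H = 37+2 = 39
Expected project duration μ = 39 hours. Critical path: B → C → E → H.

Variance along critical path = 5.444 + 2.778 + 13.444 + 0.111 = 21.778; σ = 4.667 hours.
D = μ + z·σ = 39 + 0.842·4.667 = 42.9 hours

42.9 hours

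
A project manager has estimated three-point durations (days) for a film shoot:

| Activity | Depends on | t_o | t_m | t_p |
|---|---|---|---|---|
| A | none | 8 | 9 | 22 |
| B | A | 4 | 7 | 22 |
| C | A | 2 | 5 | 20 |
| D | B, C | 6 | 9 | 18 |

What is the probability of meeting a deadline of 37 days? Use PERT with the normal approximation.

0.948

te_A = (8 + 4·9 + 22)/6 = 66/6 = 11; σ²_A = ((22−8)/6)² = 5.444
te_B = (4 + 4·7 + 22)/6 = 54/6 = 9; σ²_B = ((22−4)/6)² = 9.000
te_C = (2 + 4·5 + 20)/6 = 42/6 = 7; σ²_C = ((20−2)/6)² = 9.000
te_D = (6 + 4·9 + 18)/6 = 60/6 = 10; σ²_D = ((18−6)/6)² = 4.000

Forward pass:
ES_A = 0; EF_A = 11
ES_B = 11; EF_B = 11+9 = 20
ES_C = 11; EF_C = 11+7 = 18
ES_D = max(EF_B=20, EF_C=18) = 20; EF_D = 20+10 = 30
Expected project duration μ = 30 days. Critical path: A → B → D.

Variance along critical path = 5.444 + 9.000 + 4.000 = 18.444; σ = √18.444 = 4.295 days.
Z = (37 − 30) / 4.295 = 1.630
P(T ≤ 37) = Φ(1.630) ≈ 0.948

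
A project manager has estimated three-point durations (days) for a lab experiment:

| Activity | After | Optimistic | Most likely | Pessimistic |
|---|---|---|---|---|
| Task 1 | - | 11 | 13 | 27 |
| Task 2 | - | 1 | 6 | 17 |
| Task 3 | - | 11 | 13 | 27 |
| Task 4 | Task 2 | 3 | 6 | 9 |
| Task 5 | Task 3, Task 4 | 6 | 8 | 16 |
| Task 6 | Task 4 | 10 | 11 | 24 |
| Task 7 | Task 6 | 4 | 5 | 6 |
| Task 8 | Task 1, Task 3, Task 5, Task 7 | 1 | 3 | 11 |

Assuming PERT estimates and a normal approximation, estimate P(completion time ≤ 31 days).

0.162

te_Task 1 = (11 + 4·13 + 27)/6 = 90/6 = 15; σ²_Task 1 = ((27−11)/6)² = 7.111
te_Task 2 = (1 + 4·6 + 17)/6 = 42/6 = 7; σ²_Task 2 = ((17−1)/6)² = 7.111
te_Task 3 = (11 + 4·13 + 27)/6 = 90/6 = 15; σ²_Task 3 = ((27−11)/6)² = 7.111
te_Task 4 = (3 + 4·6 + 9)/6 = 36/6 = 6; σ²_Task 4 = ((9−3)/6)² = 1.000
te_Task 5 = (6 + 4·8 + 16)/6 = 54/6 = 9; σ²_Task 5 = ((16−6)/6)² = 2.778
te_Task 6 = (10 + 4·11 + 24)/6 = 78/6 = 13; σ²_Task 6 = ((24−10)/6)² = 5.444
te_Task 7 = (4 + 4·5 + 6)/6 = 30/6 = 5; σ²_Task 7 = ((6−4)/6)² = 0.111
te_Task 8 = (1 + 4·3 + 11)/6 = 24/6 = 4; σ²_Task 8 = ((11−1)/6)² = 2.778

Forward pass:
ES_Task 1 = 0; EF_Task 1 = 15
ES_Task 2 = 0; EF_Task 2 = 7
ES_Task 3 = 0; EF_Task 3 = 15
ES_Task 4 = 7; EF_Task 4 = 7+6 = 13
ES_Task 5 = max(EF_Task 3=15, EF_Task 4=13) = 15; EF_Task 5 = 15+9 = 24
ES_Task 6 = 13; EF_Task 6 = 13+13 = 26
ES_Task 7 = 26; EF_Task 7 = 26+5 = 31
ES_Task 8 = max(EF_Task 1=15, EF_Task 3=15, EF_Task 5=24, EF_Task 7=31) = 31; EF_Task 8 = 31+4 = 35
Expected project duration μ = 35 days. Critical path: Task 2 → Task 4 → Task 6 → Task 7 → Task 8.

Variance along critical path = 7.111 + 1.000 + 5.444 + 0.111 + 2.778 = 16.444; σ = √16.444 = 4.055 days.
Z = (31 − 35) / 4.055 = -0.986
P(T ≤ 31) = Φ(-0.986) ≈ 0.162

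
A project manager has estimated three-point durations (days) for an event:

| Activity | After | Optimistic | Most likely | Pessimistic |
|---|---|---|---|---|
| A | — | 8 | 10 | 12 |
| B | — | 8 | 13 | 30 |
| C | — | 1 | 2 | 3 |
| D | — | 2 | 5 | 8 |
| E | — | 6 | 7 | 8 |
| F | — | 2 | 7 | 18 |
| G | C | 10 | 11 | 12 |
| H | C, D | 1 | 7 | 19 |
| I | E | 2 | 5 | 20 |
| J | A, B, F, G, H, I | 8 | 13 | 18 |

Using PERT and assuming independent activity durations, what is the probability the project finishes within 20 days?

0.024

te_A = (8 + 4·10 + 12)/6 = 60/6 = 10; σ²_A = ((12−8)/6)² = 0.444
te_B = (8 + 4·13 + 30)/6 = 90/6 = 15; σ²_B = ((30−8)/6)² = 13.444
te_C = (1 + 4·2 + 3)/6 = 12/6 = 2; σ²_C = ((3−1)/6)² = 0.111
te_D = (2 + 4·5 + 8)/6 = 30/6 = 5; σ²_D = ((8−2)/6)² = 1.000
te_E = (6 + 4·7 + 8)/6 = 42/6 = 7; σ²_E = ((8−6)/6)² = 0.111
te_F = (2 + 4·7 + 18)/6 = 48/6 = 8; σ²_F = ((18−2)/6)² = 7.111
te_G = (10 + 4·11 + 12)/6 = 66/6 = 11; σ²_G = ((12−10)/6)² = 0.111
te_H = (1 + 4·7 + 19)/6 = 48/6 = 8; σ²_H = ((19−1)/6)² = 9.000
te_I = (2 + 4·5 + 20)/6 = 42/6 = 7; σ²_I = ((20−2)/6)² = 9.000
te_J = (8 + 4·13 + 18)/6 = 78/6 = 13; σ²_J = ((18−8)/6)² = 2.778

Forward pass:
ES_A = 0; EF_A = 10
ES_B = 0; EF_B = 15
ES_C = 0; EF_C = 2
ES_D = 0; EF_D = 5
ES_E = 0; EF_E = 7
ES_F = 0; EF_F = 8
ES_G = 2; EF_G = 2+11 = 13
ES_H = max(EF_C=2, EF_D=5) = 5; EF_H = 5+8 = 13
ES_I = 7; EF_I = 7+7 = 14
ES_J = max(EF_A=10, EF_B=15, EF_F=8, EF_G=13, EF_H=13, EF_I=14) = 15; EF_J = 15+13 = 28
Expected project duration μ = 28 days. Critical path: B → J.

Variance along critical path = 13.444 + 2.778 = 16.222; σ = √16.222 = 4.028 days.
Z = (20 − 28) / 4.028 = -1.986
P(T ≤ 20) = Φ(-1.986) ≈ 0.024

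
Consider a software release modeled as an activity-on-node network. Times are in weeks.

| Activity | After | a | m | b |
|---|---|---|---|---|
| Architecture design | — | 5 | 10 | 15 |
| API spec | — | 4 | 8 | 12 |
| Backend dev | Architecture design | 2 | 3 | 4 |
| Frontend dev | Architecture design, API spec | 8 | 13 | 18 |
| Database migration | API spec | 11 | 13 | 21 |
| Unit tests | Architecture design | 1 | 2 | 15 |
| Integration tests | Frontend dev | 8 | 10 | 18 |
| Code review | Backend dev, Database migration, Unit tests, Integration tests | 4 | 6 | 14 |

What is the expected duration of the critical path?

te_Architecture design = (5 + 4·10 + 15)/6 = 60/6 = 10
te_API spec = (4 + 4·8 + 12)/6 = 48/6 = 8
te_Backend dev = (2 + 4·3 + 4)/6 = 18/6 = 3
te_Frontend dev = (8 + 4·13 + 18)/6 = 78/6 = 13
te_Database migration = (11 + 4·13 + 21)/6 = 84/6 = 14
te_Unit tests = (1 + 4·2 + 15)/6 = 24/6 = 4
te_Integration tests = (8 + 4·10 + 18)/6 = 66/6 = 11
te_Code review = (4 + 4·6 + 14)/6 = 42/6 = 7

Forward pass:
ES_Architecture design = 0; EF_Architecture design = 10
ES_API spec = 0; EF_API spec = 8
ES_Backend dev = 10; EF_Backend dev = 10+3 = 13
ES_Frontend dev = max(EF_Architecture design=10, EF_API spec=8) = 10; EF_Frontend dev = 10+13 = 23
ES_Database migration = 8; EF_Database migration = 8+14 = 22
ES_Unit tests = 10; EF_Unit tests = 10+4 = 14
ES_Integration tests = 23; EF_Integration tests = 23+11 = 34
ES_Code review = max(EF_Backend dev=13, EF_Database migration=22, EF_Unit tests=14, EF_Integration tests=34) = 34; EF_Code review = 34+7 = 41
Expected project duration μ = 41 weeks. Critical path: Architecture design → Frontend dev → Integration tests → Code review.

41 weeks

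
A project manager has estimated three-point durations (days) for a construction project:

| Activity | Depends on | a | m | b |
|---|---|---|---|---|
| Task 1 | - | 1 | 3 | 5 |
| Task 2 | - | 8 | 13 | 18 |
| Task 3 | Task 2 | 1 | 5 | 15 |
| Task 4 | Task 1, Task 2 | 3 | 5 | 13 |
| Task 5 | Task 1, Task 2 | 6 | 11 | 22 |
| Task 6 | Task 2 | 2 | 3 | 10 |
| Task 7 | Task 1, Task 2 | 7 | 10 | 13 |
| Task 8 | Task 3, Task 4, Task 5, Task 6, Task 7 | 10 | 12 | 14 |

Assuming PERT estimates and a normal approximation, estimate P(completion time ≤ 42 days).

0.940

te_Task 1 = (1 + 4·3 + 5)/6 = 18/6 = 3; σ²_Task 1 = ((5−1)/6)² = 0.444
te_Task 2 = (8 + 4·13 + 18)/6 = 78/6 = 13; σ²_Task 2 = ((18−8)/6)² = 2.778
te_Task 3 = (1 + 4·5 + 15)/6 = 36/6 = 6; σ²_Task 3 = ((15−1)/6)² = 5.444
te_Task 4 = (3 + 4·5 + 13)/6 = 36/6 = 6; σ²_Task 4 = ((13−3)/6)² = 2.778
te_Task 5 = (6 + 4·11 + 22)/6 = 72/6 = 12; σ²_Task 5 = ((22−6)/6)² = 7.111
te_Task 6 = (2 + 4·3 + 10)/6 = 24/6 = 4; σ²_Task 6 = ((10−2)/6)² = 1.778
te_Task 7 = (7 + 4·10 + 13)/6 = 60/6 = 10; σ²_Task 7 = ((13−7)/6)² = 1.000
te_Task 8 = (10 + 4·12 + 14)/6 = 72/6 = 12; σ²_Task 8 = ((14−10)/6)² = 0.444

Forward pass:
ES_Task 1 = 0; EF_Task 1 = 3
ES_Task 2 = 0; EF_Task 2 = 13
ES_Task 3 = 13; EF_Task 3 = 13+6 = 19
ES_Task 4 = max(EF_Task 1=3, EF_Task 2=13) = 13; EF_Task 4 = 13+6 = 19
ES_Task 5 = max(EF_Task 1=3, EF_Task 2=13) = 13; EF_Task 5 = 13+12 = 25
ES_Task 6 = 13; EF_Task 6 = 13+4 = 17
ES_Task 7 = max(EF_Task 1=3, EF_Task 2=13) = 13; EF_Task 7 = 13+10 = 23
ES_Task 8 = max(EF_Task 3=19, EF_Task 4=19, EF_Task 5=25, EF_Task 6=17, EF_Task 7=23) = 25; EF_Task 8 = 25+12 = 37
Expected project duration μ = 37 days. Critical path: Task 2 → Task 5 → Task 8.

Variance along critical path = 2.778 + 7.111 + 0.444 = 10.333; σ = √10.333 = 3.215 days.
Z = (42 − 37) / 3.215 = 1.555
P(T ≤ 42) = Φ(1.555) ≈ 0.940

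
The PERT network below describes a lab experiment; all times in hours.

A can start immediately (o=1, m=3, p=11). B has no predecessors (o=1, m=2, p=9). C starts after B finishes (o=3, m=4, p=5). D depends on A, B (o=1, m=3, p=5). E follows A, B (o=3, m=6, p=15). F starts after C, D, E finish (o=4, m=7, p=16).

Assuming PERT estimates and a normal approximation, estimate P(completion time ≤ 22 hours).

0.820

te_A = (1 + 4·3 + 11)/6 = 24/6 = 4; σ²_A = ((11−1)/6)² = 2.778
te_B = (1 + 4·2 + 9)/6 = 18/6 = 3; σ²_B = ((9−1)/6)² = 1.778
te_C = (3 + 4·4 + 5)/6 = 24/6 = 4; σ²_C = ((5−3)/6)² = 0.111
te_D = (1 + 4·3 + 5)/6 = 18/6 = 3; σ²_D = ((5−1)/6)² = 0.444
te_E = (3 + 4·6 + 15)/6 = 42/6 = 7; σ²_E = ((15−3)/6)² = 4.000
te_F = (4 + 4·7 + 16)/6 = 48/6 = 8; σ²_F = ((16−4)/6)² = 4.000

Forward pass:
ES_A = 0; EF_A = 4
ES_B = 0; EF_B = 3
ES_C = 3; EF_C = 3+4 = 7
ES_D = max(EF_A=4, EF_B=3) = 4; EF_D = 4+3 = 7
ES_E = max(EF_A=4, EF_B=3) = 4; EF_E = 4+7 = 11
ES_F = max(EF_C=7, EF_D=7, EF_E=11) = 11; EF_F = 11+8 = 19
Expected project duration μ = 19 hours. Critical path: A → E → F.

Variance along critical path = 2.778 + 4.000 + 4.000 = 10.778; σ = √10.778 = 3.283 hours.
Z = (22 − 19) / 3.283 = 0.914
P(T ≤ 22) = Φ(0.914) ≈ 0.820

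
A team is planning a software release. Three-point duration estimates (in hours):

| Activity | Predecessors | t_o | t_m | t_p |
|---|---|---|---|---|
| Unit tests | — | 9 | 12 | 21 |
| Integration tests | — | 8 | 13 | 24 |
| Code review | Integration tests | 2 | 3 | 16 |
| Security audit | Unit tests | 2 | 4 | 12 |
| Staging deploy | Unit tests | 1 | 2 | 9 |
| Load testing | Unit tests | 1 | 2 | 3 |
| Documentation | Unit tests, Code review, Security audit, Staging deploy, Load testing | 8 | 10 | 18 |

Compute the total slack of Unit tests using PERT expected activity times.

te_Unit tests = (9 + 4·12 + 21)/6 = 78/6 = 13
te_Integration tests = (8 + 4·13 + 24)/6 = 84/6 = 14
te_Code review = (2 + 4·3 + 16)/6 = 30/6 = 5
te_Security audit = (2 + 4·4 + 12)/6 = 30/6 = 5
te_Staging deploy = (1 + 4·2 + 9)/6 = 18/6 = 3
te_Load testing = (1 + 4·2 + 3)/6 = 12/6 = 2
te_Documentation = (8 + 4·10 + 18)/6 = 66/6 = 11

Forward pass:
ES_Unit tests = 0; EF_Unit tests = 13
ES_Integration tests = 0; EF_Integration tests = 14
ES_Code review = 14; EF_Code review = 14+5 = 19
ES_Security audit = 13; EF_Security audit = 13+5 = 18
ES_Staging deploy = 13; EF_Staging deploy = 13+3 = 16
ES_Load testing = 13; EF_Load testing = 13+2 = 15
ES_Documentation = max(EF_Unit tests=13, EF_Code review=19, EF_Security audit=18, EF_Staging deploy=16, EF_Load testing=15) = 19; EF_Documentation = 19+11 = 30
Expected project duration μ = 30 hours. Critical path: Integration tests → Code review → Documentation.

Backward pass:
LF_Documentation = 30; LS_Documentation = 30−11 = 19
LF_Load testing = LS_Documentation = 19; LS_Load testing = 19−2 = 17
LF_Staging deploy = LS_Documentation = 19; LS_Staging deploy = 19−3 = 16
LF_Security audit = LS_Documentation = 19; LS_Security audit = 19−5 = 14
LF_Code review = LS_Documentation = 19; LS_Code review = 19−5 = 14
LF_Integration tests = LS_Code review = 14; LS_Integration tests = 14−14 = 0
LF_Unit tests = min(LS_Security audit=14, LS_Staging deploy=16, LS_Load testing=17, LS_Documentation=19) = 14; LS_Unit tests = 14−13 = 1
Slack_Unit tests = LS_Unit tests − ES_Unit tests = 1 − 0 = 1

1 hours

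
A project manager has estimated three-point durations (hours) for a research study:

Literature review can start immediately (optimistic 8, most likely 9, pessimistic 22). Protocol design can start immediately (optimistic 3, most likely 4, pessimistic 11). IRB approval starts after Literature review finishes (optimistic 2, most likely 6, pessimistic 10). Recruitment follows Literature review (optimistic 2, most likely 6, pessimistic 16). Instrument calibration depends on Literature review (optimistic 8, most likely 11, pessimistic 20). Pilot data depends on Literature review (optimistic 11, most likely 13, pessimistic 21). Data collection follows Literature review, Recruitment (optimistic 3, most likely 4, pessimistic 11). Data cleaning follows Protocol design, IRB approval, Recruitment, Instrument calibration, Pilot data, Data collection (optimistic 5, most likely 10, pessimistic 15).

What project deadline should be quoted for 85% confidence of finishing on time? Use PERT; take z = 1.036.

38.4 hours

te_Literature review = (8 + 4·9 + 22)/6 = 66/6 = 11; σ²_Literature review = ((22−8)/6)² = 5.444
te_Protocol design = (3 + 4·4 + 11)/6 = 30/6 = 5; σ²_Protocol design = ((11−3)/6)² = 1.778
te_IRB approval = (2 + 4·6 + 10)/6 = 36/6 = 6; σ²_IRB approval = ((10−2)/6)² = 1.778
te_Recruitment = (2 + 4·6 + 16)/6 = 42/6 = 7; σ²_Recruitment = ((16−2)/6)² = 5.444
te_Instrument calibration = (8 + 4·11 + 20)/6 = 72/6 = 12; σ²_Instrument calibration = ((20−8)/6)² = 4.000
te_Pilot data = (11 + 4·13 + 21)/6 = 84/6 = 14; σ²_Pilot data = ((21−11)/6)² = 2.778
te_Data collection = (3 + 4·4 + 11)/6 = 30/6 = 5; σ²_Data collection = ((11−3)/6)² = 1.778
te_Data cleaning = (5 + 4·10 + 15)/6 = 60/6 = 10; σ²_Data cleaning = ((15−5)/6)² = 2.778

Forward pass:
ES_Literature review = 0; EF_Literature review = 11
ES_Protocol design = 0; EF_Protocol design = 5
ES_IRB approval = 11; EF_IRB approval = 11+6 = 17
ES_Recruitment = 11; EF_Recruitment = 11+7 = 18
ES_Instrument calibration = 11; EF_Instrument calibration = 11+12 = 23
ES_Pilot data = 11; EF_Pilot data = 11+14 = 25
ES_Data collection = max(EF_Literature review=11, EF_Recruitment=18) = 18; EF_Data collection = 18+5 = 23
ES_Data cleaning = max(EF_Protocol design=5, EF_IRB approval=17, EF_Recruitment=18, EF_Instrument calibration=23, EF_Pilot data=25, EF_Data collection=23) = 25; EF_Data cleaning = 25+10 = 35
Expected project duration μ = 35 hours. Critical path: Literature review → Pilot data → Data cleaning.

Variance along critical path = 5.444 + 2.778 + 2.778 = 11.000; σ = 3.317 hours.
D = μ + z·σ = 35 + 1.036·3.317 = 38.4 hours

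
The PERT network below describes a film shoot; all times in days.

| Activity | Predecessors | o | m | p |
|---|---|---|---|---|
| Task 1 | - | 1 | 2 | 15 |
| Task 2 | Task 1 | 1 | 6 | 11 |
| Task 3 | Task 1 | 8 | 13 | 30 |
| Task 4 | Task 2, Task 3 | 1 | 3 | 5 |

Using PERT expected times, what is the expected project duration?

22 days

te_Task 1 = (1 + 4·2 + 15)/6 = 24/6 = 4
te_Task 2 = (1 + 4·6 + 11)/6 = 36/6 = 6
te_Task 3 = (8 + 4·13 + 30)/6 = 90/6 = 15
te_Task 4 = (1 + 4·3 + 5)/6 = 18/6 = 3

Forward pass:
ES_Task 1 = 0; EF_Task 1 = 4
ES_Task 2 = 4; EF_Task 2 = 4+6 = 10
ES_Task 3 = 4; EF_Task 3 = 4+15 = 19
ES_Task 4 = max(EF_Task 2=10, EF_Task 3=19) = 19; EF_Task 4 = 19+3 = 22
Expected project duration μ = 22 days. Critical path: Task 1 → Task 3 → Task 4.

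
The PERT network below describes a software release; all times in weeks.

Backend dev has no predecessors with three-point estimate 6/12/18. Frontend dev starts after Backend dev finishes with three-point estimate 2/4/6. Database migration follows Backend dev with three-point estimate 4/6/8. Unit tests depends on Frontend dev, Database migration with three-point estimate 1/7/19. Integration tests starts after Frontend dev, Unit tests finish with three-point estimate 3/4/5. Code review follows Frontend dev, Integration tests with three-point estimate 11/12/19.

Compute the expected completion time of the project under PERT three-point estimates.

te_Backend dev = (6 + 4·12 + 18)/6 = 72/6 = 12
te_Frontend dev = (2 + 4·4 + 6)/6 = 24/6 = 4
te_Database migration = (4 + 4·6 + 8)/6 = 36/6 = 6
te_Unit tests = (1 + 4·7 + 19)/6 = 48/6 = 8
te_Integration tests = (3 + 4·4 + 5)/6 = 24/6 = 4
te_Code review = (11 + 4·12 + 19)/6 = 78/6 = 13

Forward pass:
ES_Backend dev = 0; EF_Backend dev = 12
ES_Frontend dev = 12; EF_Frontend dev = 12+4 = 16
ES_Database migration = 12; EF_Database migration = 12+6 = 18
ES_Unit tests = max(EF_Frontend dev=16, EF_Database migration=18) = 18; EF_Unit tests = 18+8 = 26
ES_Integration tests = max(EF_Frontend dev=16, EF_Unit tests=26) = 26; EF_Integration tests = 26+4 = 30
ES_Code review = max(EF_Frontend dev=16, EF_Integration tests=30) = 30; EF_Code review = 30+13 = 43
Expected project duration μ = 43 weeks. Critical path: Backend dev → Database migration → Unit tests → Integration tests → Code review.

43 weeks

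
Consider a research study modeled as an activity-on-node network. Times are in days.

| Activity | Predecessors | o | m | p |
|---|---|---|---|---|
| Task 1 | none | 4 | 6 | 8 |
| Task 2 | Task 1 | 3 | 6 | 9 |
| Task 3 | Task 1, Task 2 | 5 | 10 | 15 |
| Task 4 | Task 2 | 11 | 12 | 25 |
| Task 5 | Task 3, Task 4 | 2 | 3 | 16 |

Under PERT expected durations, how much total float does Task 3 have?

te_Task 1 = (4 + 4·6 + 8)/6 = 36/6 = 6
te_Task 2 = (3 + 4·6 + 9)/6 = 36/6 = 6
te_Task 3 = (5 + 4·10 + 15)/6 = 60/6 = 10
te_Task 4 = (11 + 4·12 + 25)/6 = 84/6 = 14
te_Task 5 = (2 + 4·3 + 16)/6 = 30/6 = 5

Forward pass:
ES_Task 1 = 0; EF_Task 1 = 6
ES_Task 2 = 6; EF_Task 2 = 6+6 = 12
ES_Task 3 = max(EF_Task 1=6, EF_Task 2=12) = 12; EF_Task 3 = 12+10 = 22
ES_Task 4 = 12; EF_Task 4 = 12+14 = 26
ES_Task 5 = max(EF_Task 3=22, EF_Task 4=26) = 26; EF_Task 5 = 26+5 = 31
Expected project duration μ = 31 days. Critical path: Task 1 → Task 2 → Task 4 → Task 5.

Backward pass:
LF_Task 5 = 31; LS_Task 5 = 31−5 = 26
LF_Task 4 = LS_Task 5 = 26; LS_Task 4 = 26−14 = 12
LF_Task 3 = LS_Task 5 = 26; LS_Task 3 = 26−10 = 16
LF_Task 2 = min(LS_Task 3=16, LS_Task 4=12) = 12; LS_Task 2 = 12−6 = 6
LF_Task 1 = min(LS_Task 2=6, LS_Task 3=16) = 6; LS_Task 1 = 6−6 = 0
Slack_Task 3 = LS_Task 3 − ES_Task 3 = 16 − 12 = 4

4 days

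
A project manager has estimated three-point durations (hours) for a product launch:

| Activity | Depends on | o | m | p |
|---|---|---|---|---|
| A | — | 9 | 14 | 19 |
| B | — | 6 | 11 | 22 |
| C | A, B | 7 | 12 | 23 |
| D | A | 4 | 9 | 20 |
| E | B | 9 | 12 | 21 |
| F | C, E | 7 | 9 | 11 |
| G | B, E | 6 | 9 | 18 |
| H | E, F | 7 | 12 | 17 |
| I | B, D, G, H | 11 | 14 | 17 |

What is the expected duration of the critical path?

te_A = (9 + 4·14 + 19)/6 = 84/6 = 14
te_B = (6 + 4·11 + 22)/6 = 72/6 = 12
te_C = (7 + 4·12 + 23)/6 = 78/6 = 13
te_D = (4 + 4·9 + 20)/6 = 60/6 = 10
te_E = (9 + 4·12 + 21)/6 = 78/6 = 13
te_F = (7 + 4·9 + 11)/6 = 54/6 = 9
te_G = (6 + 4·9 + 18)/6 = 60/6 = 10
te_H = (7 + 4·12 + 17)/6 = 72/6 = 12
te_I = (11 + 4·14 + 17)/6 = 84/6 = 14

Forward pass:
ES_A = 0; EF_A = 14
ES_B = 0; EF_B = 12
ES_C = max(EF_A=14, EF_B=12) = 14; EF_C = 14+13 = 27
ES_D = 14; EF_D = 14+10 = 24
ES_E = 12; EF_E = 12+13 = 25
ES_F = max(EF_C=27, EF_E=25) = 27; EF_F = 27+9 = 36
ES_G = max(EF_B=12, EF_E=25) = 25; EF_G = 25+10 = 35
ES_H = max(EF_E=25, EF_F=36) = 36; EF_H = 36+12 = 48
ES_I = max(EF_B=12, EF_D=24, EF_G=35, EF_H=48) = 48; EF_I = 48+14 = 62
Expected project duration μ = 62 hours. Critical path: A → C → F → H → I.

62 hours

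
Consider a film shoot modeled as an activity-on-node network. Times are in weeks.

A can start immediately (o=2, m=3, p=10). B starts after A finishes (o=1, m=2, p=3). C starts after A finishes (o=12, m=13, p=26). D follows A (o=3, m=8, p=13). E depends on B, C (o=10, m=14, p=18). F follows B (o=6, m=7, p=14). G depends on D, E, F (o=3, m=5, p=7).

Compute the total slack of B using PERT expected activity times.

13 weeks

te_A = (2 + 4·3 + 10)/6 = 24/6 = 4
te_B = (1 + 4·2 + 3)/6 = 12/6 = 2
te_C = (12 + 4·13 + 26)/6 = 90/6 = 15
te_D = (3 + 4·8 + 13)/6 = 48/6 = 8
te_E = (10 + 4·14 + 18)/6 = 84/6 = 14
te_F = (6 + 4·7 + 14)/6 = 48/6 = 8
te_G = (3 + 4·5 + 7)/6 = 30/6 = 5

Forward pass:
ES_A = 0; EF_A = 4
ES_B = 4; EF_B = 4+2 = 6
ES_C = 4; EF_C = 4+15 = 19
ES_D = 4; EF_D = 4+8 = 12
ES_E = max(EF_B=6, EF_C=19) = 19; EF_E = 19+14 = 33
ES_F = 6; EF_F = 6+8 = 14
ES_G = max(EF_D=12, EF_E=33, EF_F=14) = 33; EF_G = 33+5 = 38
Expected project duration μ = 38 weeks. Critical path: A → C → E → G.

Backward pass:
LF_G = 38; LS_G = 38−5 = 33
LF_F = LS_G = 33; LS_F = 33−8 = 25
LF_E = LS_G = 33; LS_E = 33−14 = 19
LF_D = LS_G = 33; LS_D = 33−8 = 25
LF_C = LS_E = 19; LS_C = 19−15 = 4
LF_B = min(LS_E=19, LS_F=25) = 19; LS_B = 19−2 = 17
LF_A = min(LS_B=17, LS_C=4, LS_D=25) = 4; LS_A = 4−4 = 0
Slack_B = LS_B − ES_B = 17 − 4 = 13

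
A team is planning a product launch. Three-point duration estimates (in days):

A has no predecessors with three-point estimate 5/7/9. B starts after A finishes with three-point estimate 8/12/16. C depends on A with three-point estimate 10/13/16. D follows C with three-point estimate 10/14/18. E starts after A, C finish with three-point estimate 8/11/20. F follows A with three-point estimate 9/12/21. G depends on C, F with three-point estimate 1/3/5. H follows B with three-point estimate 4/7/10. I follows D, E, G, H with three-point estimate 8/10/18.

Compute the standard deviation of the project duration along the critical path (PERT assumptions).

te_A = (5 + 4·7 + 9)/6 = 42/6 = 7; σ²_A = ((9−5)/6)² = 0.444
te_B = (8 + 4·12 + 16)/6 = 72/6 = 12; σ²_B = ((16−8)/6)² = 1.778
te_C = (10 + 4·13 + 16)/6 = 78/6 = 13; σ²_C = ((16−10)/6)² = 1.000
te_D = (10 + 4·14 + 18)/6 = 84/6 = 14; σ²_D = ((18−10)/6)² = 1.778
te_E = (8 + 4·11 + 20)/6 = 72/6 = 12; σ²_E = ((20−8)/6)² = 4.000
te_F = (9 + 4·12 + 21)/6 = 78/6 = 13; σ²_F = ((21−9)/6)² = 4.000
te_G = (1 + 4·3 + 5)/6 = 18/6 = 3; σ²_G = ((5−1)/6)² = 0.444
te_H = (4 + 4·7 + 10)/6 = 42/6 = 7; σ²_H = ((10−4)/6)² = 1.000
te_I = (8 + 4·10 + 18)/6 = 66/6 = 11; σ²_I = ((18−8)/6)² = 2.778

Forward pass:
ES_A = 0; EF_A = 7
ES_B = 7; EF_B = 7+12 = 19
ES_C = 7; EF_C = 7+13 = 20
ES_D = 20; EF_D = 20+14 = 34
ES_E = max(EF_A=7, EF_C=20) = 20; EF_E = 20+12 = 32
ES_F = 7; EF_F = 7+13 = 20
ES_G = max(EF_C=20, EF_F=20) = 20; EF_G = 20+3 = 23
ES_H = 19; EF_H = 19+7 = 26
ES_I = max(EF_D=34, EF_E=32, EF_G=23, EF_H=26) = 34; EF_I = 34+11 = 45
Expected project duration μ = 45 days. Critical path: A → C → D → I.

Variance along critical path = 0.444 + 1.000 + 1.778 + 2.778 = 6.000
σ = √6.000 = 2.449 days

2.45 days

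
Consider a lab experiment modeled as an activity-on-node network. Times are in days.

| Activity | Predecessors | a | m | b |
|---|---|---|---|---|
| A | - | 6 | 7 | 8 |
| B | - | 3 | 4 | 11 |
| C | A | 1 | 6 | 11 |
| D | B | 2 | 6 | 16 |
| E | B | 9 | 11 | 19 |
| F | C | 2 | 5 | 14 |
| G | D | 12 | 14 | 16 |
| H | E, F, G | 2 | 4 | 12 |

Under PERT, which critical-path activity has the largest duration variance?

D

te_A = (6 + 4·7 + 8)/6 = 42/6 = 7; σ²_A = ((8−6)/6)² = 0.111
te_B = (3 + 4·4 + 11)/6 = 30/6 = 5; σ²_B = ((11−3)/6)² = 1.778
te_C = (1 + 4·6 + 11)/6 = 36/6 = 6; σ²_C = ((11−1)/6)² = 2.778
te_D = (2 + 4·6 + 16)/6 = 42/6 = 7; σ²_D = ((16−2)/6)² = 5.444
te_E = (9 + 4·11 + 19)/6 = 72/6 = 12; σ²_E = ((19−9)/6)² = 2.778
te_F = (2 + 4·5 + 14)/6 = 36/6 = 6; σ²_F = ((14−2)/6)² = 4.000
te_G = (12 + 4·14 + 16)/6 = 84/6 = 14; σ²_G = ((16−12)/6)² = 0.444
te_H = (2 + 4·4 + 12)/6 = 30/6 = 5; σ²_H = ((12−2)/6)² = 2.778

Forward pass:
ES_A = 0; EF_A = 7
ES_B = 0; EF_B = 5
ES_C = 7; EF_C = 7+6 = 13
ES_D = 5; EF_D = 5+7 = 12
ES_E = 5; EF_E = 5+12 = 17
ES_F = 13; EF_F = 13+6 = 19
ES_G = 12; EF_G = 12+14 = 26
ES_H = max(EF_E=17, EF_F=19, EF_G=26) = 26; EF_H = 26+5 = 31
Expected project duration μ = 31 days. Critical path: B → D → G → H.

Variances on critical path: σ²_B=1.778, σ²_D=5.444, σ²_G=0.444, σ²_H=2.778.
Largest is σ²_D = 5.444.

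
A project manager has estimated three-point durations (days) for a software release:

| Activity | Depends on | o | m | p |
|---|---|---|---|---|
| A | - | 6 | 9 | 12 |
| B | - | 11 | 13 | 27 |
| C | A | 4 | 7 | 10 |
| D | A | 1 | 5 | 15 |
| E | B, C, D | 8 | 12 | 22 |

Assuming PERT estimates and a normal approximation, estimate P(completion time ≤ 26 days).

0.136

te_A = (6 + 4·9 + 12)/6 = 54/6 = 9; σ²_A = ((12−6)/6)² = 1.000
te_B = (11 + 4·13 + 27)/6 = 90/6 = 15; σ²_B = ((27−11)/6)² = 7.111
te_C = (4 + 4·7 + 10)/6 = 42/6 = 7; σ²_C = ((10−4)/6)² = 1.000
te_D = (1 + 4·5 + 15)/6 = 36/6 = 6; σ²_D = ((15−1)/6)² = 5.444
te_E = (8 + 4·12 + 22)/6 = 78/6 = 13; σ²_E = ((22−8)/6)² = 5.444

Forward pass:
ES_A = 0; EF_A = 9
ES_B = 0; EF_B = 15
ES_C = 9; EF_C = 9+7 = 16
ES_D = 9; EF_D = 9+6 = 15
ES_E = max(EF_B=15, EF_C=16, EF_D=15) = 16; EF_E = 16+13 = 29
Expected project duration μ = 29 days. Critical path: A → C → E.

Variance along critical path = 1.000 + 1.000 + 5.444 = 7.444; σ = √7.444 = 2.728 days.
Z = (26 − 29) / 2.728 = -1.100
P(T ≤ 26) = Φ(-1.100) ≈ 0.136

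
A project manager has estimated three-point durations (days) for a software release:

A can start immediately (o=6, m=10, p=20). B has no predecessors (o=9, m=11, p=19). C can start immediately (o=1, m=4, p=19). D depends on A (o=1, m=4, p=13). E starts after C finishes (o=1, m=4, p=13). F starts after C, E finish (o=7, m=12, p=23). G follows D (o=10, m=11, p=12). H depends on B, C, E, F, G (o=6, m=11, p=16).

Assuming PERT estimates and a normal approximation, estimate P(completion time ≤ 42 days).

0.873

te_A = (6 + 4·10 + 20)/6 = 66/6 = 11; σ²_A = ((20−6)/6)² = 5.444
te_B = (9 + 4·11 + 19)/6 = 72/6 = 12; σ²_B = ((19−9)/6)² = 2.778
te_C = (1 + 4·4 + 19)/6 = 36/6 = 6; σ²_C = ((19−1)/6)² = 9.000
te_D = (1 + 4·4 + 13)/6 = 30/6 = 5; σ²_D = ((13−1)/6)² = 4.000
te_E = (1 + 4·4 + 13)/6 = 30/6 = 5; σ²_E = ((13−1)/6)² = 4.000
te_F = (7 + 4·12 + 23)/6 = 78/6 = 13; σ²_F = ((23−7)/6)² = 7.111
te_G = (10 + 4·11 + 12)/6 = 66/6 = 11; σ²_G = ((12−10)/6)² = 0.111
te_H = (6 + 4·11 + 16)/6 = 66/6 = 11; σ²_H = ((16−6)/6)² = 2.778

Forward pass:
ES_A = 0; EF_A = 11
ES_B = 0; EF_B = 12
ES_C = 0; EF_C = 6
ES_D = 11; EF_D = 11+5 = 16
ES_E = 6; EF_E = 6+5 = 11
ES_F = max(EF_C=6, EF_E=11) = 11; EF_F = 11+13 = 24
ES_G = 16; EF_G = 16+11 = 27
ES_H = max(EF_B=12, EF_C=6, EF_E=11, EF_F=24, EF_G=27) = 27; EF_H = 27+11 = 38
Expected project duration μ = 38 days. Critical path: A → D → G → H.

Variance along critical path = 5.444 + 4.000 + 0.111 + 2.778 = 12.333; σ = √12.333 = 3.512 days.
Z = (42 − 38) / 3.512 = 1.139
P(T ≤ 42) = Φ(1.139) ≈ 0.873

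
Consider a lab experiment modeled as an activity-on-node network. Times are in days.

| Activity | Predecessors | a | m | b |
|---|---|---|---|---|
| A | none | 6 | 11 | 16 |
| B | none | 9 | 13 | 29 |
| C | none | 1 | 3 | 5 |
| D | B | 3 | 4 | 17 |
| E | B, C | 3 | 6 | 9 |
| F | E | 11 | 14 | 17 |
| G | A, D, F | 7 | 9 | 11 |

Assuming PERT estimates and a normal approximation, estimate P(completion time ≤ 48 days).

0.861

te_A = (6 + 4·11 + 16)/6 = 66/6 = 11; σ²_A = ((16−6)/6)² = 2.778
te_B = (9 + 4·13 + 29)/6 = 90/6 = 15; σ²_B = ((29−9)/6)² = 11.111
te_C = (1 + 4·3 + 5)/6 = 18/6 = 3; σ²_C = ((5−1)/6)² = 0.444
te_D = (3 + 4·4 + 17)/6 = 36/6 = 6; σ²_D = ((17−3)/6)² = 5.444
te_E = (3 + 4·6 + 9)/6 = 36/6 = 6; σ²_E = ((9−3)/6)² = 1.000
te_F = (11 + 4·14 + 17)/6 = 84/6 = 14; σ²_F = ((17−11)/6)² = 1.000
te_G = (7 + 4·9 + 11)/6 = 54/6 = 9; σ²_G = ((11−7)/6)² = 0.444

Forward pass:
ES_A = 0; EF_A = 11
ES_B = 0; EF_B = 15
ES_C = 0; EF_C = 3
ES_D = 15; EF_D = 15+6 = 21
ES_E = max(EF_B=15, EF_C=3) = 15; EF_E = 15+6 = 21
ES_F = 21; EF_F = 21+14 = 35
ES_G = max(EF_A=11, EF_D=21, EF_F=35) = 35; EF_G = 35+9 = 44
Expected project duration μ = 44 days. Critical path: B → E → F → G.

Variance along critical path = 11.111 + 1.000 + 1.000 + 0.444 = 13.556; σ = √13.556 = 3.682 days.
Z = (48 − 44) / 3.682 = 1.086
P(T ≤ 48) = Φ(1.086) ≈ 0.861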